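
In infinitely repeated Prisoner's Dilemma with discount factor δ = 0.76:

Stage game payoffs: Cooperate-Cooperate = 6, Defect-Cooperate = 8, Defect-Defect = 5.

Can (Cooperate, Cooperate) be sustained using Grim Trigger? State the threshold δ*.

δ* = 0.6667; since δ = 0.76 ≥ 0.6667, cooperation can be sustained

Work:
For Grim Trigger:
Cooperate forever: 6/(1-δ)
Defect then punished: 8 + 5·δ/(1-δ)
Need: 6/(1-δ) ≥ 8 + 5·δ/(1-δ)
Solving: δ ≥ (T-R)/(T-P) = (8-6)/(8-5) = 0.6667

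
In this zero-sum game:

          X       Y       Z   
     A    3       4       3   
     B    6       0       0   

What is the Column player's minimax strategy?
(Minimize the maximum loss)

Column should play Z, value = 3

Work:
Column player minimizes Row's maximum payoff:
Column X: max payoff to Row = 6
Column Y: max payoff to Row = 4
Column Z: max payoff to Row = 3
Minimum is 3, achieved by column Z.
Minimax strategy: Z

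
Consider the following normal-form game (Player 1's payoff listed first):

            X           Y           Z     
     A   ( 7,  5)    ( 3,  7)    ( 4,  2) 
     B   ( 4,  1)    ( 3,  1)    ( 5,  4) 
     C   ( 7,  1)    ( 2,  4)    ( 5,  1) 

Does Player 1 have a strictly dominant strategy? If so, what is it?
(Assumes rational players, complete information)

No strictly dominant strategy exists for Player 1

Work:
A strategy strictly dominates another if it gives a strictly higher payoff against every opponent action. Compare each pair of P1's strategies column-by-column:
  A vs B: [7 vs 4, 3 vs 3, 4 vs 5] → A does not strictly dominate B (column Y: 3 ≤ 3)
  A vs C: [7 vs 7, 3 vs 2, 4 vs 5] → A does not strictly dominate C (column X: 7 ≤ 7)
  B vs A: [4 vs 7, 3 vs 3, 5 vs 4] → B does not strictly dominate A (column X: 4 ≤ 7)
  B vs C: [4 vs 7, 3 vs 2, 5 vs 5] → B does not strictly dominate C (column X: 4 ≤ 7)
  C vs A: [7 vs 7, 2 vs 3, 5 vs 4] → C does not strictly dominate A (column X: 7 ≤ 7)
  C vs B: [7 vs 4, 2 vs 3, 5 vs 5] → C does not strictly dominate B (column Y: 2 ≤ 3)
No single strategy strictly dominates all others → no strictly dominant strategy.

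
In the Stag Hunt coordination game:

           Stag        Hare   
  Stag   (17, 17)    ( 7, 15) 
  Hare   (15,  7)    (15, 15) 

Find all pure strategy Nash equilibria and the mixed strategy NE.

Pure NE: (Stag, Stag) and (Hare, Hare); Mixed NE: p = 0.8, q = 0.8

Work:
Check pure NE:
(Stag, Stag): (17, 17) - no unilateral deviation beneficial
(Hare, Hare): (15, 15) - no unilateral deviation beneficial
Mixed NE: P1 plays Stag with p = 0.8, P2 plays Stag with q = 0.8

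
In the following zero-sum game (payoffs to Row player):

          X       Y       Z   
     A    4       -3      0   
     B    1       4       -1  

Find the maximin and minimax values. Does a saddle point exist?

Maximin = -1, Minimax = 0, Saddle: False

Work:
Row minimums: [-3, -1] → maximin = -1
Column maximums: [4, 4, 0] → minimax = 0
No saddle point (maximin ≠ minimax). Mixed strategy needed.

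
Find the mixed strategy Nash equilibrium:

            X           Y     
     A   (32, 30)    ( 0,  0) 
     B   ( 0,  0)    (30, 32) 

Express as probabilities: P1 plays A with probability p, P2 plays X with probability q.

p = 0.5161, q = 0.4839

Work:
Find probabilities that make opponent indifferent:
P2 chooses q to make P1 indifferent between A and B
P1 chooses p to make P2 indifferent between X and Y
Mixed NE: P1 plays (A: 0.5161, B: 0.4839), P2 plays (X: 0.4839, Y: 0.5161)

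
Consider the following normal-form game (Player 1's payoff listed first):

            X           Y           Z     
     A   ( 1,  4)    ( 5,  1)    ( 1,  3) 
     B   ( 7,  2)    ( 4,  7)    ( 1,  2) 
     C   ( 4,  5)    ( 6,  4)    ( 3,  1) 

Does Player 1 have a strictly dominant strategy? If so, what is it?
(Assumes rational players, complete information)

No strictly dominant strategy exists for Player 1

Work:
A strategy strictly dominates another if it gives a strictly higher payoff against every opponent action. Compare each pair of P1's strategies column-by-column:
  A vs B: [1 vs 7, 5 vs 4, 1 vs 1] → A does not strictly dominate B (column X: 1 ≤ 7)
  A vs C: [1 vs 4, 5 vs 6, 1 vs 3] → A does not strictly dominate C (column X: 1 ≤ 4)
  B vs A: [7 vs 1, 4 vs 5, 1 vs 1] → B does not strictly dominate A (column Y: 4 ≤ 5)
  B vs C: [7 vs 4, 4 vs 6, 1 vs 3] → B does not strictly dominate C (column Y: 4 ≤ 6)
  C vs A: [4 vs 1, 6 vs 5, 3 vs 1] → C strictly dominates A
  C vs B: [4 vs 7, 6 vs 4, 3 vs 1] → C does not strictly dominate B (column X: 4 ≤ 7)
No single strategy strictly dominates all others → no strictly dominant strategy.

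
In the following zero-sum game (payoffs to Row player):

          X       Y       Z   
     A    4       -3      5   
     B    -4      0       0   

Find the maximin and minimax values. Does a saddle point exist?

Maximin = -3, Minimax = 0, Saddle: False

Work:
Row minimums: [-3, -4] → maximin = -3
Column maximums: [4, 0, 5] → minimax = 0
No saddle point (maximin ≠ minimax). Mixed strategy needed.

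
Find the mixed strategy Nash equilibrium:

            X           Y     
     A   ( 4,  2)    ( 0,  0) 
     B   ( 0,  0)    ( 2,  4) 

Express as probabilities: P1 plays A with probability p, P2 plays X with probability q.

p = 0.6667, q = 0.3333

Work:
Find probabilities that make opponent indifferent:
P2 chooses q to make P1 indifferent between A and B
P1 chooses p to make P2 indifferent between X and Y
Mixed NE: P1 plays (A: 0.6667, B: 0.3333), P2 plays (X: 0.3333, Y: 0.6667)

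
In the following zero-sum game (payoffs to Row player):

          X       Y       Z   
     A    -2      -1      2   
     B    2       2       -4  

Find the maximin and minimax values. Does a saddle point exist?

Maximin = -2, Minimax = 2, Saddle: False

Work:
Row minimums: [-2, -4] → maximin = -2
Column maximums: [2, 2, 2] → minimax = 2
No saddle point (maximin ≠ minimax). Mixed strategy needed.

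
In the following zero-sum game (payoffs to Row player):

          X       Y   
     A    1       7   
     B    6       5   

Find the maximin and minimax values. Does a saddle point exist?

Maximin = 5, Minimax = 6, Saddle: False

Work:
Row minimums: [1, 5] → maximin = 5
Column maximums: [6, 7] → minimax = 6
No saddle point (maximin ≠ minimax). Mixed strategy needed.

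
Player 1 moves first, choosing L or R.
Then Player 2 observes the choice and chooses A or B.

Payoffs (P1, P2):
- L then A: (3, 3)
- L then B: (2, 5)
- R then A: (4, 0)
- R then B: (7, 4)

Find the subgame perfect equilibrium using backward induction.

P1 plays R, P2 plays B after L and B after R; Payoff (7, 4)

Work:
Backward induction:
After L: P2 chooses B → P1 gets 2
After R: P2 chooses B → P1 gets 7
P1 chooses R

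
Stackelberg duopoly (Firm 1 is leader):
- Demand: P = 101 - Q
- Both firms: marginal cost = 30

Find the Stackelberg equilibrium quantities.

q₁* (leader) = 35.5, q₂* (follower) = 17.75

Work:
Follower's reaction: q₂ = (a - c - q₁)/2
Leader substitutes: π₁ = q₁·(a - q₁ - (a-c-q₁)/2 - c)
FOC: q₁* = (101 - 30)/2 = 35.50
Then: q₂* = (101 - 30 - 35.5)/2 = 17.75
Leader has first-mover advantage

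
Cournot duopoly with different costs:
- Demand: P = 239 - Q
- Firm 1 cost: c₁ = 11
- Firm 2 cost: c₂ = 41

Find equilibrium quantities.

q₁* = 86.0, q₂* = 56.0

Work:
Reaction: q₁ = (239 - 11 - q₂)/2
Reaction: q₂ = (239 - 41 - q₁)/2
Solve simultaneously:
q₁* = (239 - 2×11 + 41)/3 = 86.0
q₂* = (239 - 2×41 + 11)/3 = 56.0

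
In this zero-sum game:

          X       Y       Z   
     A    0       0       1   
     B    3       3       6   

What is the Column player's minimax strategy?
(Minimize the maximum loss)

Column should play X or Y (all achieve the minimum), value = 3

Work:
Column player minimizes Row's maximum payoff:
Column X: max payoff to Row = 3
Column Y: max payoff to Row = 3
Column Z: max payoff to Row = 6
Minimum is 3, achieved by columns X, Y (tied).
Each of X or Y is a minimax strategy.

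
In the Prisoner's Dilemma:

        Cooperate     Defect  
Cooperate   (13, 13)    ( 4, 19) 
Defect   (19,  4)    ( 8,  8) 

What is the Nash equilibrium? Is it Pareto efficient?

(Defect, Defect) is NE; not Pareto efficient

Work:
Defect dominates Cooperate for both players:
If P2 cooperates: Defect (19) > Cooperate (13)
If P2 defects: Defect (8) > Cooperate (4)
NE: (Defect, Defect) with payoff (8, 8)
But (Cooperate, Cooperate) = (13, 13) Pareto dominates (8, 8)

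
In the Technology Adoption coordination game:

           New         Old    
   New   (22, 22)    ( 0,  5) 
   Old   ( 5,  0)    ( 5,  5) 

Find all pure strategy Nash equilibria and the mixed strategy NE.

Pure NE: (New, New) and (Old, Old); Mixed NE: p = 0.2273, q = 0.2273

Work:
Check pure NE:
(New, New): (22, 22) - no unilateral deviation beneficial
(Old, Old): (5, 5) - no unilateral deviation beneficial
Mixed NE: P1 plays New with p = 0.2273, P2 plays New with q = 0.2273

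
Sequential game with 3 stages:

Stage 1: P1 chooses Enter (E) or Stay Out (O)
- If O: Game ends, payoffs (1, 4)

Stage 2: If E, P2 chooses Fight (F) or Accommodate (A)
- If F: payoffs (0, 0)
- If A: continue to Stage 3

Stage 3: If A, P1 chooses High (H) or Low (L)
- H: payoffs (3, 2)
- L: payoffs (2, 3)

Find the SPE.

SPE: (E, A, H); Outcome (3, 2)

Work:
Stage 3: P1 chooses H (3 vs 2)
Stage 2: P2: F->0, A->2 (anticipating H). Choose A
Stage 1: P1: O->1, E->3 (anticipating A, H). Choose E
SPE path: E -> A -> H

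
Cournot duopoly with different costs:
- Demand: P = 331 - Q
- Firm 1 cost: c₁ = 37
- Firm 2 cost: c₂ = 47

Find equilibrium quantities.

q₁* = 101.33, q₂* = 91.33

Work:
Reaction: q₁ = (331 - 37 - q₂)/2
Reaction: q₂ = (331 - 47 - q₁)/2
Solve simultaneously:
q₁* = (331 - 2×37 + 47)/3 = 101.33
q₂* = (331 - 2×47 + 37)/3 = 91.33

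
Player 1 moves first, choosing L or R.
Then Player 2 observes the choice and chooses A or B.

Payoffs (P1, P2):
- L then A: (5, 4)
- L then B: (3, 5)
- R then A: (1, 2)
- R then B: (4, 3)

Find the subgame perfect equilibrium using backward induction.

P1 plays R, P2 plays B after L and B after R; Payoff (4, 3)

Work:
Backward induction:
After L: P2 chooses B → P1 gets 3
After R: P2 chooses B → P1 gets 4
P1 chooses R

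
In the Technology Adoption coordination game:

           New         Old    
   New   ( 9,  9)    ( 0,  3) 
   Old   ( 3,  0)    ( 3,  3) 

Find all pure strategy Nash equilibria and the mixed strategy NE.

Pure NE: (New, New) and (Old, Old); Mixed NE: p = 0.3333, q = 0.3333

Work:
Check pure NE:
(New, New): (9, 9) - no unilateral deviation beneficial
(Old, Old): (3, 3) - no unilateral deviation beneficial
Mixed NE: P1 plays New with p = 0.3333, P2 plays New with q = 0.3333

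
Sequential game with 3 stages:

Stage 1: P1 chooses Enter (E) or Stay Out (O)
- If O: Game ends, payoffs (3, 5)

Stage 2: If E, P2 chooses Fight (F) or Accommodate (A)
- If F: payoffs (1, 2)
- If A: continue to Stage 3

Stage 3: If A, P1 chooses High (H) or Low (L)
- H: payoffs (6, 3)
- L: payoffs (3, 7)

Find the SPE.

SPE: (E, A, H); Outcome (6, 3)

Work:
Stage 3: P1 chooses H (6 vs 3)
Stage 2: P2: F->2, A->3 (anticipating H). Choose A
Stage 1: P1: O->3, E->6 (anticipating A, H). Choose E
SPE path: E -> A -> H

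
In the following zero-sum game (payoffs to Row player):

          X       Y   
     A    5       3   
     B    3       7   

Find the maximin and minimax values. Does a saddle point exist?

Maximin = 3, Minimax = 5, Saddle: False

Work:
Row minimums: [3, 3] → maximin = 3
Column maximums: [5, 7] → minimax = 5
No saddle point (maximin ≠ minimax). Mixed strategy needed.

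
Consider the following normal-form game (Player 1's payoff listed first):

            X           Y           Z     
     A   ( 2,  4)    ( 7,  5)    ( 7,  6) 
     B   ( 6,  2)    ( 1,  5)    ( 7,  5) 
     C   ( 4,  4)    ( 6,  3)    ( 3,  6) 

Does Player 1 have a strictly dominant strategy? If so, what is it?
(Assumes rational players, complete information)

No strictly dominant strategy exists for Player 1

Work:
A strategy strictly dominates another if it gives a strictly higher payoff against every opponent action. Compare each pair of P1's strategies column-by-column:
  A vs B: [2 vs 6, 7 vs 1, 7 vs 7] → A does not strictly dominate B (column X: 2 ≤ 6)
  A vs C: [2 vs 4, 7 vs 6, 7 vs 3] → A does not strictly dominate C (column X: 2 ≤ 4)
  B vs A: [6 vs 2, 1 vs 7, 7 vs 7] → B does not strictly dominate A (column Y: 1 ≤ 7)
  B vs C: [6 vs 4, 1 vs 6, 7 vs 3] → B does not strictly dominate C (column Y: 1 ≤ 6)
  C vs A: [4 vs 2, 6 vs 7, 3 vs 7] → C does not strictly dominate A (column Y: 6 ≤ 7)
  C vs B: [4 vs 6, 6 vs 1, 3 vs 7] → C does not strictly dominate B (column X: 4 ≤ 6)
No single strategy strictly dominates all others → no strictly dominant strategy.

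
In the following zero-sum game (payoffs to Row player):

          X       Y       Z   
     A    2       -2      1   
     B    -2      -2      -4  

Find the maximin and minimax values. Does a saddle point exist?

Maximin = -2, Minimax = -2, Saddle: True

Work:
Row minimums: [-2, -4] → maximin = -2
Column maximums: [2, -2, 1] → minimax = -2
Saddle point exists! Game value = -2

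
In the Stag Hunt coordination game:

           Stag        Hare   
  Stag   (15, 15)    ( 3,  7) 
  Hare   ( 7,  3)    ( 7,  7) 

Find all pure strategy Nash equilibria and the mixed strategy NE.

Pure NE: (Stag, Stag) and (Hare, Hare); Mixed NE: p = 0.3333, q = 0.3333

Work:
Check pure NE:
(Stag, Stag): (15, 15) - no unilateral deviation beneficial
(Hare, Hare): (7, 7) - no unilateral deviation beneficial
Mixed NE: P1 plays Stag with p = 0.3333, P2 plays Stag with q = 0.3333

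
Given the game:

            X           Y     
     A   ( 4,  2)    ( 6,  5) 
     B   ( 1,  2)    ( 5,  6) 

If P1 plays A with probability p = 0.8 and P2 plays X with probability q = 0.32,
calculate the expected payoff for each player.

E[P1] = 5.032, E[P2] = 4.176

Work:
E[P1] = p·q·π₁(A,X) + p·(1-q)·π₁(A,Y) + (1-p)·q·π₁(B,X) + (1-p)·(1-q)·π₁(B,Y)
= 0.8·0.32·4 + 0.8·0.68·6 + 0.2·0.32·1 + 0.2·0.68·5
= 5.032

E[P2] = 4.176 (similar calculation)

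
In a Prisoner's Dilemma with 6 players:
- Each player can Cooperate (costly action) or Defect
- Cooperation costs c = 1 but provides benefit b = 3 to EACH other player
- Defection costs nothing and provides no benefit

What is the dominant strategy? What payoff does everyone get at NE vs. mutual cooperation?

Dominant: Defect; NE payoff = 0; Coop payoff = 14

Work:
Defect dominates (saves cost c = 1, benefit to others is external)
NE: All defect → everyone gets 0
If all cooperate: each receives (5)×3 - 1 = 14
Social dilemma: 14 > 0 but NE gives 0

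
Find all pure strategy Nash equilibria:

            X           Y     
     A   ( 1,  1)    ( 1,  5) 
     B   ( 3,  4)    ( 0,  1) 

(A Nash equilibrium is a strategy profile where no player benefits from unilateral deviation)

Nash equilibrium: (A, Y), (B, X)

Work:
Best responses:
  P1 vs X: payoffs [1, 3] → best response B (payoff 3)
  P1 vs Y: payoffs [1, 0] → best response A (payoff 1)
  P2 vs A: payoffs [1, 5] → best response Y (payoff 5)
  P2 vs B: payoffs [4, 1] → best response X (payoff 4)
Mutual best responses: (A,Y), (B,X) → Nash equilibria.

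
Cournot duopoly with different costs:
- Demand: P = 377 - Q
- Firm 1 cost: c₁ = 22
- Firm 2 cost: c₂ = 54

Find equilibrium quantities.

q₁* = 129.0, q₂* = 97.0

Work:
Reaction: q₁ = (377 - 22 - q₂)/2
Reaction: q₂ = (377 - 54 - q₁)/2
Solve simultaneously:
q₁* = (377 - 2×22 + 54)/3 = 129.0
q₂* = (377 - 2×54 + 22)/3 = 97.0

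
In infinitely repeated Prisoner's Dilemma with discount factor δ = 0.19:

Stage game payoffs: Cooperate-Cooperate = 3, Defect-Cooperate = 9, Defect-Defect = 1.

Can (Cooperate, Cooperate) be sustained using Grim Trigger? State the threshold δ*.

δ* = 0.75; since δ = 0.19 < 0.75, cooperation cannot be sustained

Work:
For Grim Trigger:
Cooperate forever: 3/(1-δ)
Defect then punished: 9 + 1·δ/(1-δ)
Need: 3/(1-δ) ≥ 9 + 1·δ/(1-δ)
Solving: δ ≥ (T-R)/(T-P) = (9-3)/(9-1) = 0.75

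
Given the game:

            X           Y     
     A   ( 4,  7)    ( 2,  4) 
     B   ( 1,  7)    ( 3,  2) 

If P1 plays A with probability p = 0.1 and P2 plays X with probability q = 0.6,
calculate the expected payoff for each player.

E[P1] = 1.94, E[P2] = 5.08

Work:
E[P1] = p·q·π₁(A,X) + p·(1-q)·π₁(A,Y) + (1-p)·q·π₁(B,X) + (1-p)·(1-q)·π₁(B,Y)
= 0.1·0.6·4 + 0.1·0.4·2 + 0.9·0.6·1 + 0.9·0.4·3
= 1.94

E[P2] = 5.08 (similar calculation)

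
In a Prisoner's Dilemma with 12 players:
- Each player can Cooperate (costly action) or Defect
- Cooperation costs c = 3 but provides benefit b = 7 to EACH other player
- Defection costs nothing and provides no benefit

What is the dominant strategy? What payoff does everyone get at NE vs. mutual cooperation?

Dominant: Defect; NE payoff = 0; Coop payoff = 74

Work:
Defect dominates (saves cost c = 3, benefit to others is external)
NE: All defect → everyone gets 0
If all cooperate: each receives (11)×7 - 3 = 74
Social dilemma: 74 > 0 but NE gives 0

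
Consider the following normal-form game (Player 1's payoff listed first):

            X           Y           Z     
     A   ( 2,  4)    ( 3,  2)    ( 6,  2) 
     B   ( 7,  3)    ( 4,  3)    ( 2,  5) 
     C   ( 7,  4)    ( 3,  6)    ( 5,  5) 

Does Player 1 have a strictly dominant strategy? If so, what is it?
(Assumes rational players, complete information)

No strictly dominant strategy exists for Player 1

Work:
A strategy strictly dominates another if it gives a strictly higher payoff against every opponent action. Compare each pair of P1's strategies column-by-column:
  A vs B: [2 vs 7, 3 vs 4, 6 vs 2] → A does not strictly dominate B (column X: 2 ≤ 7)
  A vs C: [2 vs 7, 3 vs 3, 6 vs 5] → A does not strictly dominate C (column X: 2 ≤ 7)
  B vs A: [7 vs 2, 4 vs 3, 2 vs 6] → B does not strictly dominate A (column Z: 2 ≤ 6)
  B vs C: [7 vs 7, 4 vs 3, 2 vs 5] → B does not strictly dominate C (column X: 7 ≤ 7)
  C vs A: [7 vs 2, 3 vs 3, 5 vs 6] → C does not strictly dominate A (column Y: 3 ≤ 3)
  C vs B: [7 vs 7, 3 vs 4, 5 vs 2] → C does not strictly dominate B (column X: 7 ≤ 7)
No single strategy strictly dominates all others → no strictly dominant strategy.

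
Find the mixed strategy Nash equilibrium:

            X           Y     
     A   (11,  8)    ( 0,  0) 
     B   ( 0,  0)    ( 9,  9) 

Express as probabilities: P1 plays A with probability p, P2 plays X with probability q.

p = 0.5294, q = 0.45

Work:
Find probabilities that make opponent indifferent:
P2 chooses q to make P1 indifferent between A and B
P1 chooses p to make P2 indifferent between X and Y
Mixed NE: P1 plays (A: 0.5294, B: 0.4706), P2 plays (X: 0.45, Y: 0.55)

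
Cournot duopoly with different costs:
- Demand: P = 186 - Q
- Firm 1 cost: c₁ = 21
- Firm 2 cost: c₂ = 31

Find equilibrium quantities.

q₁* = 58.33, q₂* = 48.33

Work:
Reaction: q₁ = (186 - 21 - q₂)/2
Reaction: q₂ = (186 - 31 - q₁)/2
Solve simultaneously:
q₁* = (186 - 2×21 + 31)/3 = 58.33
q₂* = (186 - 2×31 + 21)/3 = 48.33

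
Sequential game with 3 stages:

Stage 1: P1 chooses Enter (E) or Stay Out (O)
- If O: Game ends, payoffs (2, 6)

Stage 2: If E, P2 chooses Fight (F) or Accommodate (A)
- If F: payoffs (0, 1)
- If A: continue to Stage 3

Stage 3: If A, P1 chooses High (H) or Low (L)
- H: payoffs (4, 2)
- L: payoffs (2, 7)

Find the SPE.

SPE: (E, A, H); Outcome (4, 2)

Work:
Stage 3: P1 chooses H (4 vs 2)
Stage 2: P2: F->1, A->2 (anticipating H). Choose A
Stage 1: P1: O->2, E->4 (anticipating A, H). Choose E
SPE path: E -> A -> H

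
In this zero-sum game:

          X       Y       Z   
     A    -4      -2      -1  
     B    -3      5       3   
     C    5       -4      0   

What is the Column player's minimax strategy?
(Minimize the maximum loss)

Column should play Z, value = 3

Work:
Column player minimizes Row's maximum payoff:
Column X: max payoff to Row = 5
Column Y: max payoff to Row = 5
Column Z: max payoff to Row = 3
Minimum is 3, achieved by column Z.
Minimax strategy: Z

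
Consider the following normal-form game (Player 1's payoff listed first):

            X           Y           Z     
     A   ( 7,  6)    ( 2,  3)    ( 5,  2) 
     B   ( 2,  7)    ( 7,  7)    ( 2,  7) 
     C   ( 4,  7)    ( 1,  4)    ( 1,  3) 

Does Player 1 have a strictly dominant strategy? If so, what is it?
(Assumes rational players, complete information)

No strictly dominant strategy exists for Player 1

Work:
A strategy strictly dominates another if it gives a strictly higher payoff against every opponent action. Compare each pair of P1's strategies column-by-column:
  A vs B: [7 vs 2, 2 vs 7, 5 vs 2] → A does not strictly dominate B (column Y: 2 ≤ 7)
  A vs C: [7 vs 4, 2 vs 1, 5 vs 1] → A strictly dominates C
  B vs A: [2 vs 7, 7 vs 2, 2 vs 5] → B does not strictly dominate A (column X: 2 ≤ 7)
  B vs C: [2 vs 4, 7 vs 1, 2 vs 1] → B does not strictly dominate C (column X: 2 ≤ 4)
  C vs A: [4 vs 7, 1 vs 2, 1 vs 5] → C does not strictly dominate A (column X: 4 ≤ 7)
  C vs B: [4 vs 2, 1 vs 7, 1 vs 2] → C does not strictly dominate B (column Y: 1 ≤ 7)
No single strategy strictly dominates all others → no strictly dominant strategy.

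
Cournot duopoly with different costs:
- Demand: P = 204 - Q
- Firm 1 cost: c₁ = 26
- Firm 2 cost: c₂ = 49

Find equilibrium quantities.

q₁* = 67.0, q₂* = 44.0

Work:
Reaction: q₁ = (204 - 26 - q₂)/2
Reaction: q₂ = (204 - 49 - q₁)/2
Solve simultaneously:
q₁* = (204 - 2×26 + 49)/3 = 67.0
q₂* = (204 - 2×49 + 26)/3 = 44.0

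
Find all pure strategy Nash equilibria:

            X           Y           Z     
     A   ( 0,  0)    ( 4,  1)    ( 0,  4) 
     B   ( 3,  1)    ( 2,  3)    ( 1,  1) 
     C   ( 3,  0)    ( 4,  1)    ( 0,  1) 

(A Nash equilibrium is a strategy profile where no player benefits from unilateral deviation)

Nash equilibrium: (C, Y)

Work:
Best responses:
  P1 vs X: payoffs [0, 3, 3] → best response B/C (payoff 3)
  P1 vs Y: payoffs [4, 2, 4] → best response A/C (payoff 4)
  P1 vs Z: payoffs [0, 1, 0] → best response B (payoff 1)
  P2 vs A: payoffs [0, 1, 4] → best response Z (payoff 4)
  P2 vs B: payoffs [1, 3, 1] → best response Y (payoff 3)
  P2 vs C: payoffs [0, 1, 1] → best response Y/Z (payoff 1)
Mutual best responses: (C,Y) → Nash equilibria.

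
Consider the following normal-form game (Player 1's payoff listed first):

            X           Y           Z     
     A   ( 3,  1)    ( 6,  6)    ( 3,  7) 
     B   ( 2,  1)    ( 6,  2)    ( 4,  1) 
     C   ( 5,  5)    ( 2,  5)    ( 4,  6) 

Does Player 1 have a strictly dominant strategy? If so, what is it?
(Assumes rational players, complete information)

No strictly dominant strategy exists for Player 1

Work:
A strategy strictly dominates another if it gives a strictly higher payoff against every opponent action. Compare each pair of P1's strategies column-by-column:
  A vs B: [3 vs 2, 6 vs 6, 3 vs 4] → A does not strictly dominate B (column Y: 6 ≤ 6)
  A vs C: [3 vs 5, 6 vs 2, 3 vs 4] → A does not strictly dominate C (column X: 3 ≤ 5)
  B vs A: [2 vs 3, 6 vs 6, 4 vs 3] → B does not strictly dominate A (column X: 2 ≤ 3)
  B vs C: [2 vs 5, 6 vs 2, 4 vs 4] → B does not strictly dominate C (column X: 2 ≤ 5)
  C vs A: [5 vs 3, 2 vs 6, 4 vs 3] → C does not strictly dominate A (column Y: 2 ≤ 6)
  C vs B: [5 vs 2, 2 vs 6, 4 vs 4] → C does not strictly dominate B (column Y: 2 ≤ 6)
No single strategy strictly dominates all others → no strictly dominant strategy.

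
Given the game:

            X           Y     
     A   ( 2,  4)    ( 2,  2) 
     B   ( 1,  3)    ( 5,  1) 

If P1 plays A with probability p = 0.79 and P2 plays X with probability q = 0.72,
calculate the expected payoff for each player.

E[P1] = 2.0252, E[P2] = 3.23

Work:
E[P1] = p·q·π₁(A,X) + p·(1-q)·π₁(A,Y) + (1-p)·q·π₁(B,X) + (1-p)·(1-q)·π₁(B,Y)
= 0.79·0.72·2 + 0.79·0.28·2 + 0.21·0.72·1 + 0.21·0.28·5
= 2.0252

E[P2] = 3.23 (similar calculation)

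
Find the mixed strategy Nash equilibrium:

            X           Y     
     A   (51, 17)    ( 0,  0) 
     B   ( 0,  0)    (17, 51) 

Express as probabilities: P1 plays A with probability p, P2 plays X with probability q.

p = 0.75, q = 0.25

Work:
Find probabilities that make opponent indifferent:
P2 chooses q to make P1 indifferent between A and B
P1 chooses p to make P2 indifferent between X and Y
Mixed NE: P1 plays (A: 0.75, B: 0.25), P2 plays (X: 0.25, Y: 0.75)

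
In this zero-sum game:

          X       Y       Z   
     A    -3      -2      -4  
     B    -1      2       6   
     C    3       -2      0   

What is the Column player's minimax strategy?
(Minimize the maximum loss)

Column should play Y, value = 2

Work:
Column player minimizes Row's maximum payoff:
Column X: max payoff to Row = 3
Column Y: max payoff to Row = 2
Column Z: max payoff to Row = 6
Minimum is 2, achieved by column Y.
Minimax strategy: Y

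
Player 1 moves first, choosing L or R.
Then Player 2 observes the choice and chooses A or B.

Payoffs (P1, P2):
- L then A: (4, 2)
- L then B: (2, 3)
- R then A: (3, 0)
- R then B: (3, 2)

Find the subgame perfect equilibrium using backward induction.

P1 plays R, P2 plays B after L and B after R; Payoff (3, 2)

Work:
Backward induction:
After L: P2 chooses B → P1 gets 2
After R: P2 chooses B → P1 gets 3
P1 chooses R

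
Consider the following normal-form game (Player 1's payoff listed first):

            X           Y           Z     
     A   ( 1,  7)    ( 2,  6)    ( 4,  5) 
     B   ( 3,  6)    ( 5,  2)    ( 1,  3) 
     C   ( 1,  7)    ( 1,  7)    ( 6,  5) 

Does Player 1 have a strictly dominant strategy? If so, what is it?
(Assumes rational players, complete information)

No strictly dominant strategy exists for Player 1

Work:
A strategy strictly dominates another if it gives a strictly higher payoff against every opponent action. Compare each pair of P1's strategies column-by-column:
  A vs B: [1 vs 3, 2 vs 5, 4 vs 1] → A does not strictly dominate B (column X: 1 ≤ 3)
  A vs C: [1 vs 1, 2 vs 1, 4 vs 6] → A does not strictly dominate C (column X: 1 ≤ 1)
  B vs A: [3 vs 1, 5 vs 2, 1 vs 4] → B does not strictly dominate A (column Z: 1 ≤ 4)
  B vs C: [3 vs 1, 5 vs 1, 1 vs 6] → B does not strictly dominate C (column Z: 1 ≤ 6)
  C vs A: [1 vs 1, 1 vs 2, 6 vs 4] → C does not strictly dominate A (column X: 1 ≤ 1)
  C vs B: [1 vs 3, 1 vs 5, 6 vs 1] → C does not strictly dominate B (column X: 1 ≤ 3)
No single strategy strictly dominates all others → no strictly dominant strategy.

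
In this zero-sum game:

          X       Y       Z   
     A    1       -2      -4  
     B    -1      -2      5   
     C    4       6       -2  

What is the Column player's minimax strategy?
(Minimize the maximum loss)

Column should play X, value = 4

Work:
Column player minimizes Row's maximum payoff:
Column X: max payoff to Row = 4
Column Y: max payoff to Row = 6
Column Z: max payoff to Row = 5
Minimum is 4, achieved by column X.
Minimax strategy: X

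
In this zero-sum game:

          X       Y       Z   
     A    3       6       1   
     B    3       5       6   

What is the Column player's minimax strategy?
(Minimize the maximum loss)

Column should play X, value = 3

Work:
Column player minimizes Row's maximum payoff:
Column X: max payoff to Row = 3
Column Y: max payoff to Row = 6
Column Z: max payoff to Row = 6
Minimum is 3, achieved by column X.
Minimax strategy: X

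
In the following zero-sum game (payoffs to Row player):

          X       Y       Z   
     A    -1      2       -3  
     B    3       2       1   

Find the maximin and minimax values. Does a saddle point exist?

Maximin = 1, Minimax = 1, Saddle: True

Work:
Row minimums: [-3, 1] → maximin = 1
Column maximums: [3, 2, 1] → minimax = 1
Saddle point exists! Game value = 1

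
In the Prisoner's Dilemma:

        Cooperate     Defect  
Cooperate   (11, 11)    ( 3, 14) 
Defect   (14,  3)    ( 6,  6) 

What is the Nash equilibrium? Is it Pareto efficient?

(Defect, Defect) is NE; not Pareto efficient

Work:
Defect dominates Cooperate for both players:
If P2 cooperates: Defect (14) > Cooperate (11)
If P2 defects: Defect (6) > Cooperate (3)
NE: (Defect, Defect) with payoff (6, 6)
But (Cooperate, Cooperate) = (11, 11) Pareto dominates (6, 6)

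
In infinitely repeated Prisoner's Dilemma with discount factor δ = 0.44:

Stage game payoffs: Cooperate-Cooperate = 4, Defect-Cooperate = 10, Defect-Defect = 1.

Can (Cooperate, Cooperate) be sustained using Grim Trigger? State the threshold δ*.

δ* = 0.6667; since δ = 0.44 < 0.6667, cooperation cannot be sustained

Work:
For Grim Trigger:
Cooperate forever: 4/(1-δ)
Defect then punished: 10 + 1·δ/(1-δ)
Need: 4/(1-δ) ≥ 10 + 1·δ/(1-δ)
Solving: δ ≥ (T-R)/(T-P) = (10-4)/(10-1) = 0.6667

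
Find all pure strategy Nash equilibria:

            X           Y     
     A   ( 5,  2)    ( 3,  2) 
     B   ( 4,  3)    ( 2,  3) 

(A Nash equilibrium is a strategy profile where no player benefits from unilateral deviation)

Nash equilibrium: (A, X), (A, Y)

Work:
Best responses:
  P1 vs X: payoffs [5, 4] → best response A (payoff 5)
  P1 vs Y: payoffs [3, 2] → best response A (payoff 3)
  P2 vs A: payoffs [2, 2] → best response X/Y (payoff 2)
  P2 vs B: payoffs [3, 3] → best response X/Y (payoff 3)
Mutual best responses: (A,X), (A,Y) → Nash equilibria.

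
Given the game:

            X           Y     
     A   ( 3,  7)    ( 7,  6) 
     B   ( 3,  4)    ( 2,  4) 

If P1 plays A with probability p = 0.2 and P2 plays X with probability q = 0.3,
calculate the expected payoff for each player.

E[P1] = 3.0, E[P2] = 4.46

Work:
E[P1] = p·q·π₁(A,X) + p·(1-q)·π₁(A,Y) + (1-p)·q·π₁(B,X) + (1-p)·(1-q)·π₁(B,Y)
= 0.2·0.3·3 + 0.2·0.7·7 + 0.8·0.3·3 + 0.8·0.7·2
= 3.0

E[P2] = 4.46 (similar calculation)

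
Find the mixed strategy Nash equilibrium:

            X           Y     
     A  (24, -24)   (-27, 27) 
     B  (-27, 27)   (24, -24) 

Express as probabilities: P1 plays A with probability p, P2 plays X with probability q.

p = 0.5, q = 0.5

Work:
Find probabilities that make opponent indifferent:
P2 chooses q to make P1 indifferent between A and B
P1 chooses p to make P2 indifferent between X and Y
Mixed NE: P1 plays (A: 0.5, B: 0.5), P2 plays (X: 0.5, Y: 0.5)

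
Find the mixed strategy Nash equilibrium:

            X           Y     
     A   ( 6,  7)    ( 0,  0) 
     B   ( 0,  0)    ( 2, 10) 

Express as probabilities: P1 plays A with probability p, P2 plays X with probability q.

p = 0.5882, q = 0.25

Work:
Find probabilities that make opponent indifferent:
P2 chooses q to make P1 indifferent between A and B
P1 chooses p to make P2 indifferent between X and Y
Mixed NE: P1 plays (A: 0.5882, B: 0.4118), P2 plays (X: 0.25, Y: 0.75)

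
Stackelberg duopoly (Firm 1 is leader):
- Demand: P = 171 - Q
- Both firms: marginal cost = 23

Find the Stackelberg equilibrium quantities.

q₁* (leader) = 74.0, q₂* (follower) = 37.0

Work:
Follower's reaction: q₂ = (a - c - q₁)/2
Leader substitutes: π₁ = q₁·(a - q₁ - (a-c-q₁)/2 - c)
FOC: q₁* = (171 - 23)/2 = 74.00
Then: q₂* = (171 - 23 - 74.0)/2 = 37.00
Leader has first-mover advantage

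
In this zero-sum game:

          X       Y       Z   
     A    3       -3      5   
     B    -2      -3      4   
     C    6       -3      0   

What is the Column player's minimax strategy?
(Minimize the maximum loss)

Column should play Y, value = -3

Work:
Column player minimizes Row's maximum payoff:
Column X: max payoff to Row = 6
Column Y: max payoff to Row = -3
Column Z: max payoff to Row = 5
Minimum is -3, achieved by column Y.
Minimax strategy: Y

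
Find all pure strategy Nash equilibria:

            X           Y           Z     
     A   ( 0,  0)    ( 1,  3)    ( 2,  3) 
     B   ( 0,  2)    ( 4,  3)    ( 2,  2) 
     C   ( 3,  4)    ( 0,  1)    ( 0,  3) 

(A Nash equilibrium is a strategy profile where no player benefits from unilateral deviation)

Nash equilibrium: (A, Z), (B, Y), (C, X)

Work:
Best responses:
  P1 vs X: payoffs [0, 0, 3] → best response C (payoff 3)
  P1 vs Y: payoffs [1, 4, 0] → best response B (payoff 4)
  P1 vs Z: payoffs [2, 2, 0] → best response A/B (payoff 2)
  P2 vs A: payoffs [0, 3, 3] → best response Y/Z (payoff 3)
  P2 vs B: payoffs [2, 3, 2] → best response Y (payoff 3)
  P2 vs C: payoffs [4, 1, 3] → best response X (payoff 4)
Mutual best responses: (A,Z), (B,Y), (C,X) → Nash equilibria.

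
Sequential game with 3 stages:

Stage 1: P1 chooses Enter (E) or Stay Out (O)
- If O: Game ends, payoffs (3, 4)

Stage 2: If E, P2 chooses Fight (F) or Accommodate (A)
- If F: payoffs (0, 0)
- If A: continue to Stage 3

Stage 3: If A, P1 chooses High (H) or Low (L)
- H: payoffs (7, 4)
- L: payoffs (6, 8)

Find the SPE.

SPE: (E, A, H); Outcome (7, 4)

Work:
Stage 3: P1 chooses H (7 vs 6)
Stage 2: P2: F->0, A->4 (anticipating H). Choose A
Stage 1: P1: O->3, E->7 (anticipating A, H). Choose E
SPE path: E -> A -> H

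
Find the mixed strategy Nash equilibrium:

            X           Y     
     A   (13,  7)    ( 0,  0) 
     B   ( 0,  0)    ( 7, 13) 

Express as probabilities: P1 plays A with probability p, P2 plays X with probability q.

p = 0.65, q = 0.35

Work:
Find probabilities that make opponent indifferent:
P2 chooses q to make P1 indifferent between A and B
P1 chooses p to make P2 indifferent between X and Y
Mixed NE: P1 plays (A: 0.65, B: 0.35), P2 plays (X: 0.35, Y: 0.65)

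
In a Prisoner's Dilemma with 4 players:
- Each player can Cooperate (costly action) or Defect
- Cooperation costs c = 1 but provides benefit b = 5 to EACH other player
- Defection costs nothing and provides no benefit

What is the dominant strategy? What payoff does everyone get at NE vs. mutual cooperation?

Dominant: Defect; NE payoff = 0; Coop payoff = 14

Work:
Defect dominates (saves cost c = 1, benefit to others is external)
NE: All defect → everyone gets 0
If all cooperate: each receives (3)×5 - 1 = 14
Social dilemma: 14 > 0 but NE gives 0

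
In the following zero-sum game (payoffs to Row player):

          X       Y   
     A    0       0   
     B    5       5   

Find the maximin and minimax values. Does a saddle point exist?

Maximin = 5, Minimax = 5, Saddle: True

Work:
Row minimums: [0, 5] → maximin = 5
Column maximums: [5, 5] → minimax = 5
Saddle point exists! Game value = 5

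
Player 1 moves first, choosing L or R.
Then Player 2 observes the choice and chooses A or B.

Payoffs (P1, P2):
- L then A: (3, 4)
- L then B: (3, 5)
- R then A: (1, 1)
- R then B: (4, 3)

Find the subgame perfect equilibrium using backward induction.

P1 plays R, P2 plays B after L and B after R; Payoff (4, 3)

Work:
Backward induction:
After L: P2 chooses B → P1 gets 3
After R: P2 chooses B → P1 gets 4
P1 chooses R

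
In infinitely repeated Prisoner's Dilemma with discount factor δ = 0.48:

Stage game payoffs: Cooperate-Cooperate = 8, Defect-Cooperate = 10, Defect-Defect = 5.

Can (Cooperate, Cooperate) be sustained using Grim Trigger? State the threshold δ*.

δ* = 0.4; since δ = 0.48 ≥ 0.4, cooperation can be sustained

Work:
For Grim Trigger:
Cooperate forever: 8/(1-δ)
Defect then punished: 10 + 5·δ/(1-δ)
Need: 8/(1-δ) ≥ 10 + 5·δ/(1-δ)
Solving: δ ≥ (T-R)/(T-P) = (10-8)/(10-5) = 0.4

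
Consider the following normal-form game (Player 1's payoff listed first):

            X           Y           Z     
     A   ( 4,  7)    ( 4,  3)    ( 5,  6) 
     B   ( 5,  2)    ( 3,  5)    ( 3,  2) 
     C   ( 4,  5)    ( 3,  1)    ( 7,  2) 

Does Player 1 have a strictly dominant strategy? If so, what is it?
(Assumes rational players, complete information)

No strictly dominant strategy exists for Player 1

Work:
A strategy strictly dominates another if it gives a strictly higher payoff against every opponent action. Compare each pair of P1's strategies column-by-column:
  A vs B: [4 vs 5, 4 vs 3, 5 vs 3] → A does not strictly dominate B (column X: 4 ≤ 5)
  A vs C: [4 vs 4, 4 vs 3, 5 vs 7] → A does not strictly dominate C (column X: 4 ≤ 4)
  B vs A: [5 vs 4, 3 vs 4, 3 vs 5] → B does not strictly dominate A (column Y: 3 ≤ 4)
  B vs C: [5 vs 4, 3 vs 3, 3 vs 7] → B does not strictly dominate C (column Y: 3 ≤ 3)
  C vs A: [4 vs 4, 3 vs 4, 7 vs 5] → C does not strictly dominate A (column X: 4 ≤ 4)
  C vs B: [4 vs 5, 3 vs 3, 7 vs 3] → C does not strictly dominate B (column X: 4 ≤ 5)
No single strategy strictly dominates all others → no strictly dominant strategy.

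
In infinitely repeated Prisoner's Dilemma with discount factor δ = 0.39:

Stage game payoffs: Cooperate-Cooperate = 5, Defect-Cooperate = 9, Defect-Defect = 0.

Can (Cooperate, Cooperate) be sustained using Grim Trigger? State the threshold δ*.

δ* = 0.4444; since δ = 0.39 < 0.4444, cooperation cannot be sustained

Work:
For Grim Trigger:
Cooperate forever: 5/(1-δ)
Defect then punished: 9 + 0·δ/(1-δ)
Need: 5/(1-δ) ≥ 9 + 0·δ/(1-δ)
Solving: δ ≥ (T-R)/(T-P) = (9-5)/(9-0) = 0.4444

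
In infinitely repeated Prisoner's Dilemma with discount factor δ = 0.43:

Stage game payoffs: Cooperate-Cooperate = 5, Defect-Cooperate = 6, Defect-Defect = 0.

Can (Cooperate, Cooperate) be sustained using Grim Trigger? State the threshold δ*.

δ* = 0.1667; since δ = 0.43 ≥ 0.1667, cooperation can be sustained

Work:
For Grim Trigger:
Cooperate forever: 5/(1-δ)
Defect then punished: 6 + 0·δ/(1-δ)
Need: 5/(1-δ) ≥ 6 + 0·δ/(1-δ)
Solving: δ ≥ (T-R)/(T-P) = (6-5)/(6-0) = 0.1667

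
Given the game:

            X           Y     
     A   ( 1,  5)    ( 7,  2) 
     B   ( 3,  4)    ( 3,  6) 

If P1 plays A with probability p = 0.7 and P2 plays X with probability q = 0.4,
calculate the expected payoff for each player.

E[P1] = 4.12, E[P2] = 3.8

Work:
E[P1] = p·q·π₁(A,X) + p·(1-q)·π₁(A,Y) + (1-p)·q·π₁(B,X) + (1-p)·(1-q)·π₁(B,Y)
= 0.7·0.4·1 + 0.7·0.6·7 + 0.3·0.4·3 + 0.3·0.6·3
= 4.12

E[P2] = 3.8 (similar calculation)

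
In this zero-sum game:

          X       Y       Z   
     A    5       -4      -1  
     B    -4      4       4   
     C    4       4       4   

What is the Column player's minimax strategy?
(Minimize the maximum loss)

Column should play Y or Z (all achieve the minimum), value = 4

Work:
Column player minimizes Row's maximum payoff:
Column X: max payoff to Row = 5
Column Y: max payoff to Row = 4
Column Z: max payoff to Row = 4
Minimum is 4, achieved by columns Y, Z (tied).
Each of Y or Z is a minimax strategy.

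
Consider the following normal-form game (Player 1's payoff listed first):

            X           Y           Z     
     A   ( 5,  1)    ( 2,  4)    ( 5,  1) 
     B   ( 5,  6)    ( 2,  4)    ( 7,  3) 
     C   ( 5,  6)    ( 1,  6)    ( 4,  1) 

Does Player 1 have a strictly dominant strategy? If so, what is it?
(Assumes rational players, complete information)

No strictly dominant strategy exists for Player 1

Work:
A strategy strictly dominates another if it gives a strictly higher payoff against every opponent action. Compare each pair of P1's strategies column-by-column:
  A vs B: [5 vs 5, 2 vs 2, 5 vs 7] → A does not strictly dominate B (column X: 5 ≤ 5)
  A vs C: [5 vs 5, 2 vs 1, 5 vs 4] → A does not strictly dominate C (column X: 5 ≤ 5)
  B vs A: [5 vs 5, 2 vs 2, 7 vs 5] → B does not strictly dominate A (column X: 5 ≤ 5)
  B vs C: [5 vs 5, 2 vs 1, 7 vs 4] → B does not strictly dominate C (column X: 5 ≤ 5)
  C vs A: [5 vs 5, 1 vs 2, 4 vs 5] → C does not strictly dominate A (column X: 5 ≤ 5)
  C vs B: [5 vs 5, 1 vs 2, 4 vs 7] → C does not strictly dominate B (column X: 5 ≤ 5)
No single strategy strictly dominates all others → no strictly dominant strategy.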